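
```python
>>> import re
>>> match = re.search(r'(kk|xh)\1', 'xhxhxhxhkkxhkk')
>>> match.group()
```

'xhxh'

After group 1 captures some text, `\1` only succeeds where that same text appears again.
The match spans [0:4] → 'xhxh'.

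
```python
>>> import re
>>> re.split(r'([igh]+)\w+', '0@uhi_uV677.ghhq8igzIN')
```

The pattern matches one or more of one of [igh] (captured); then one or more of a word character.
Matches to split on: at [3:11] → 'hi_uV677'; at [12:22] → 'ghhq8igzIN'.
The group in the pattern means `split` returns the separators' captures alongside the pieces.

['0@u', 'hi', '.', 'ghh', '']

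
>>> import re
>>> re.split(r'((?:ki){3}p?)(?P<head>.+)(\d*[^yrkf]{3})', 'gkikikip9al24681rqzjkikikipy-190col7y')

The pattern matches the literal 'ki' repeated 3 times, then optionally a literal 'p' (captured); then one or more of any character (captured as 'head'); then zero or more of a digit, then exactly 3 of any character except [yrkf] (captured).
Matches to split on: at [1:36] → 'kikikip9al24681rqzjkikikipy-190col7'.
Because the pattern has a capturing group, `split` also inserts each captured text between the pieces.

['g', 'kikikip', '9al24681rqzjkikikipy-190c', 'ol7', 'y']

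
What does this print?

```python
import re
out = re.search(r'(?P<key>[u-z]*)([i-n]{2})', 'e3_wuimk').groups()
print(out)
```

The match spans [3:7] → 'wuim'.
Captured: group 1 = 'wu', group 2 = 'im'.

('wu', 'im')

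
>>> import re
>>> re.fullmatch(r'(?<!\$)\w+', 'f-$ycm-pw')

None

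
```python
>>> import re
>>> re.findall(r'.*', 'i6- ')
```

['i6- ', '']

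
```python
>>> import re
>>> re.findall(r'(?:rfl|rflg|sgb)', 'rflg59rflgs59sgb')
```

['rfl', 'rfl', 'sgb']

Branches in `(...|...)` are attempted left-to-right; the first branch that allows the whole pattern to succeed is taken.
`findall` yields the raw match text (3 of them) because the pattern has no groups.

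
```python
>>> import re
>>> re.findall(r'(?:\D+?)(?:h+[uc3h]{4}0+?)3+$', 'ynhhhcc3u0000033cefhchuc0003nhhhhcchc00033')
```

['nhhhhcchc00033']

Pattern: one or more of a non-digit (lazy) (non-capturing group); then one or more of a literal 'h', then exactly 4 of one of [uc3h], then one or more of a literal '0' (lazy) (non-capturing group); then one or more of a literal '3'; then anchored at the end.
Scanning left to right: at [28:42] → 'nhhhhcchc00033'.
Since nothing is captured, `findall` lists the 1 matched substring directly.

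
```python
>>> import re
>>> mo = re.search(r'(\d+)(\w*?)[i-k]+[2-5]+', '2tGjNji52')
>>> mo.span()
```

(0, 9)

Pattern: one or more of a digit (captured); then zero or more of a word character (lazy) (captured); then one or more of a character in [i-k], then one or more of a character in [2-5].
`search` walks the string left to right and returns the first match it finds.
The match spans [0:9] → '2tGjNji52'.
Captured: group 1 = '2', group 2 = 'tGjN'.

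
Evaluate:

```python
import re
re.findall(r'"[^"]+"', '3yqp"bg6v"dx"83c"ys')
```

['"bg6v"', '"83c"']

Since nothing is captured, `findall` lists the 2 matched substrings directly.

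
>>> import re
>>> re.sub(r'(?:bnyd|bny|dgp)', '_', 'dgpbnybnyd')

Alternation tries branches left to right and keeps the first one that lets the overall match succeed at that position.
Matches: at [0:3] → 'dgp'; at [3:6] → 'bny'; at [6:10] → 'bnyd'.
Each match is replaced by '_'.

'___'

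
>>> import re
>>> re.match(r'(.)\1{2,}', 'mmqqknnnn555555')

`re.match` won't scan ahead — the pattern has to work from the very first character.
Here the string doesn't start with a match, so the call returns None.

None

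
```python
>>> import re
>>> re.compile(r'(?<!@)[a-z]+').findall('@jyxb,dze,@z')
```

['yxb', 'dze']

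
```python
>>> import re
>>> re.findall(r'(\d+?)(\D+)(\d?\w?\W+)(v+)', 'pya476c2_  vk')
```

Pattern: one or more of a digit (lazy) (captured); then one or more of a non-digit (captured); then optionally a digit, then optionally a word character, then one or more of a non-word character (captured); then one or more of a literal 'v' (captured).
Scanning left to right: at [3:12] match '476c2_  v', groups = ('476', 'c', '2_  ', 'v').
With 4 capturing groups, `findall` returns a 4-tuple per match.

[('476', 'c', '2_  ', 'v')]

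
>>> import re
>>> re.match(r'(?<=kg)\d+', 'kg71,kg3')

None

The lookaround is zero-width — it requires the adjacent text to match without consuming it, so the asserted text isn't part of the match.
`re.match` only tries the pattern at the start of the string.
Here the string doesn't start with a match, so the call returns None.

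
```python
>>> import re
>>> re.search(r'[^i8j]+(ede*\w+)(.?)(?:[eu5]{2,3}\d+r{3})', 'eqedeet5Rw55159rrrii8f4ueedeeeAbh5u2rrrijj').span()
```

The pattern matches one or more of any character except [i8j]; then the literal 'ed', then zero or more of the literal 'e', then one or more of a word character (captured); then optionally any character (captured); then 2 to 3 of one of [eu5], then one or more of a digit, then exactly 3 of a literal 'r' (non-capturing group).
Unlike `match`, `search` isn't anchored — it looks for the pattern anywhere in the string.
The match spans [0:39] → 'eqedeet5Rw55159rrrii8f4ueedeeeAbh5u2rrr'.
Captured: group 1 = 'edeet5Rw55159rrrii8f4ueedeeeAbh', group 2 = ''.

(0, 39)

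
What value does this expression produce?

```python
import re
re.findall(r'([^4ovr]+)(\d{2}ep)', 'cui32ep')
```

This matches one or more of any character except [4ovr] (captured); then exactly 2 of a digit, then the literal 'ep' (captured).
Matches: at [0:7] match 'cui32ep', groups = ('cui', '32ep').
2 groups means the one result is a tuple of 2 captured strings — 1 here.

[('cui', '32ep')]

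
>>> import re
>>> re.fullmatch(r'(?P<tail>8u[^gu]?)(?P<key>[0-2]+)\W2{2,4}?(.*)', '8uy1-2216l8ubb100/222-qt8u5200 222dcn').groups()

This matches the literal '8u', then optionally any character except [gu] (captured as 'tail'); then one or more of a character in [0-2] (captured as 'key'); then a non-word character, then 2 to 4 of the literal '2' (lazy); then zero or more of any character (captured).
`re.fullmatch` is like wrapping the pattern in `^…$` (in single-line mode).
The match spans [0:37] → '8uy1-2216l8ubb100/222-qt8u5200 222dcn'.
Captured: group 1 = '8uy', group 2 = '1', group 3 = '16l8ubb100/222-qt8u5200 222dcn'.

('8uy', '1', '16l8ubb100/222-qt8u5200 222dcn')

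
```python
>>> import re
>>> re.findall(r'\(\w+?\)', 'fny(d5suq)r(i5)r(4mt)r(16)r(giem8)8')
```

`findall` yields the raw match text (5 of them) because the pattern has no groups.

['(d5suq)', '(i5)', '(4mt)', '(16)', '(giem8)']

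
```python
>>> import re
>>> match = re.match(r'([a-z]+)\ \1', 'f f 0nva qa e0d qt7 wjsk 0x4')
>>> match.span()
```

After group 1 captures some text, `\1` only succeeds where that same text appears again.
`re.match` only tries the pattern at the start of the string.
The match spans [0:3] → 'f f'.
Captured: group 1 = 'f'.

(0, 3)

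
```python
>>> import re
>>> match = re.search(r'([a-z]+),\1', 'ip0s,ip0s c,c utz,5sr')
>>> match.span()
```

(10, 13)

`\1` has to match the exact text group 1 already captured.
`re.search` scans for the first position where the pattern succeeds.
The match spans [10:13] → 'c,c'.
Captured: group 1 = 'c'.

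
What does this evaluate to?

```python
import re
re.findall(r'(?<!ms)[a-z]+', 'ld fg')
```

The negative lookahead/lookbehind blocks any match where the forbidden context is present.
Matches: at [0:2] → 'ld'; at [3:5] → 'fg'.
With no groups in the pattern, `findall` gives back each whole match — 2 here.

['ld', 'fg']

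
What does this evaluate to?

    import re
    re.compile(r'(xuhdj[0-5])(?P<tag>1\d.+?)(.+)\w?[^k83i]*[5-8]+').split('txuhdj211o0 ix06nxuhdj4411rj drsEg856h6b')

['t', 'xuhdj2', '11o', '0 ix06nxuhdj4411rj drsEg856h', 'b']

A `+?`/`*?`/`{m,n}?` starts at its minimum and grows only as far as needed for what follows to match.
The group in the pattern means `split` returns the separators' captures alongside the pieces.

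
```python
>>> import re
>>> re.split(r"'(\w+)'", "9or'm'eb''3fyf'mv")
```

['9or', 'm', "eb'", '3fyf', 'mv']

With a capturing group present, the delimiter's captured portion is kept in the result list.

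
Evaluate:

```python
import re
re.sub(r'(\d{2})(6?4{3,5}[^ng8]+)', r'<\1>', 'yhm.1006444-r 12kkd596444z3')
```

'yhm.1<00>'

`\1` in the replacement pulls in group 1's text for each match.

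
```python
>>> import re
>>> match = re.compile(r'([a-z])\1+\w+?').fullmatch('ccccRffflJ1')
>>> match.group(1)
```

The backreference `\1` re-matches whatever the first group consumed, character for character.
`re.fullmatch` is like wrapping the pattern in `^…$` (in single-line mode).
The match spans [0:11] → 'ccccRffflJ1'.
Captured: group 1 = 'c'.

'c'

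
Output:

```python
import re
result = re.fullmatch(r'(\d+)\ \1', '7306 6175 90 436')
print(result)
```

After group 1 captures some text, `\1` only succeeds where that same text appears again.
`re.fullmatch` is like wrapping the pattern in `^…$` (in single-line mode).
Here there's no way to consume every character, so the call returns None.

None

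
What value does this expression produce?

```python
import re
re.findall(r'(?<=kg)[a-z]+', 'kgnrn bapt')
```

['nrn']

Lookahead/lookbehind check context without consuming it, so the matched span excludes the asserted characters.
Walking the string: at [2:5] → 'nrn'.
`findall` yields the raw match text (1 of them) because the pattern has no groups.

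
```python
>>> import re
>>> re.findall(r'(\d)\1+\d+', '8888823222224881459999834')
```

`\1` is not a pattern — it's the concrete string captured by group 1, re-applied verbatim.
Matches: at [0:25] match '8888823222224881459999834', group 1 = '8'.
Because there's exactly one group, `findall` drops the full match and keeps group 1 from the one hit.

['8']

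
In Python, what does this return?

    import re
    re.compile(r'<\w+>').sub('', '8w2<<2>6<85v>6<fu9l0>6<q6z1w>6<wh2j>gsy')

'8w2<6666gsy'

`sub` substitutes '' at each match site.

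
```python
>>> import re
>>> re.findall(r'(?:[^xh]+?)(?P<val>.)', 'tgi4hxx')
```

['g', '4']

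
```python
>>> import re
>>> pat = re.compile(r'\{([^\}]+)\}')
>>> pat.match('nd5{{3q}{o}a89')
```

None

`re.match` won't scan ahead — the pattern has to work from the very first character.
Here position 0 doesn't satisfy it, so the call returns None.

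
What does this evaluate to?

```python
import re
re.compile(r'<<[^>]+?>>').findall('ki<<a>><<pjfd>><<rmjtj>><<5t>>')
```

['<<a>>', '<<pjfd>>', '<<rmjtj>>', '<<5t>>']

Matches: at [2:7] → '<<a>>'; at [7:15] → '<<pjfd>>'; at [15:24] → '<<rmjtj>>'; at [24:30] → '<<5t>>'.
Since nothing is captured, `findall` lists the 4 matched substrings directly.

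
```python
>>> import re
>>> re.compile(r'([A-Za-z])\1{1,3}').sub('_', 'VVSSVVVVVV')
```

After group 1 captures some text, `\1` only succeeds where that same text appears again.
Each match is replaced by '_'.

'____'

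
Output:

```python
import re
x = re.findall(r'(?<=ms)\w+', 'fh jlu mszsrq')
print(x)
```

['zsrq']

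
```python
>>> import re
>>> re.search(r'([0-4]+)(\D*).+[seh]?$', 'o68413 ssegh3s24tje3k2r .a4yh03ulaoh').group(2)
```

' ssegh'

The match spans [3:36] → '413 ssegh3s24tje3k2r .a4yh03ulaoh'.
Captured: group 1 = '413', group 2 = ' ssegh'.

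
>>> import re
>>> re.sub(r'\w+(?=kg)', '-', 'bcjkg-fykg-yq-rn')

The `(?=…)`/`(?<=…)` assertion just peeks at neighbouring text; it doesn't advance the match position.
Matches: at [0:3] → 'bcj'; at [6:8] → 'fy'.
Each match is replaced by '-'.

'-kg--kg-yq-rn'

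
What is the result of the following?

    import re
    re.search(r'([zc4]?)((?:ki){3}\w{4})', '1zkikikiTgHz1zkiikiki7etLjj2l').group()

'zkikikiTgHz'

Pattern: optionally one of [zc4] (captured); then the literal 'ki' repeated 3 times, then exactly 4 of a word character (captured).
The match spans [1:12] → 'zkikikiTgHz'.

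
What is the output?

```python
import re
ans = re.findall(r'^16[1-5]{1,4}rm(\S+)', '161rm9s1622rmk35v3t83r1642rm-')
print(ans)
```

['9s1622rmk35v3t83r1642rm-']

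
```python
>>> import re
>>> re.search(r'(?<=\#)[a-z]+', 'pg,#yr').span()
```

(4, 6)

The positive lookaround only admits positions where the adjacent text matches; those characters stay outside the span.
Unlike `match`, `search` isn't anchored — it looks for the pattern anywhere in the string.
The match spans [4:6] → 'yr'.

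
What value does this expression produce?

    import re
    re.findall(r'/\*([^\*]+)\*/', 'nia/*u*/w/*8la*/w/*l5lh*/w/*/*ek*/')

['u', '8la', 'l5lh', 'ek']

Matches: at [3:8] match '/*u*/', group 1 = 'u'; at [9:16] match '/*8la*/', group 1 = '8la'; at [17:25] match '/*l5lh*/', group 1 = 'l5lh'; at [28:34] match '/*ek*/', group 1 = 'ek'.
With a single group, `findall` returns only what that group captured — 4 items.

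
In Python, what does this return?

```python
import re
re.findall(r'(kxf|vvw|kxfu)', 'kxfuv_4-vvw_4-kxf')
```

['kxf', 'vvw', 'kxf']

The regex engine tests alternatives in the order written; an earlier branch that matches wins even if a later one would match more.
Walking the string: at [0:3] match 'kxf', group 1 = 'kxf'; at [8:11] match 'vvw', group 1 = 'vvw'; at [14:17] match 'kxf', group 1 = 'kxf'.
`findall` collects group 1 from each match (3 total).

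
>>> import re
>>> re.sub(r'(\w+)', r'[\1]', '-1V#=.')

'-[1V]#=.'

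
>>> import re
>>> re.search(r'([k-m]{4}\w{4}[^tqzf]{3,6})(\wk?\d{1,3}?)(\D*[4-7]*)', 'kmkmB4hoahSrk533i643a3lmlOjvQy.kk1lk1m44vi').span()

The pattern matches exactly 4 of a character in [k-m], then exactly 4 of a word character, then 3 to 6 of any character except [tqzf] (captured); then a word character, then optionally a literal 'k', then 1 to 3 of a digit (lazy) (captured); then zero or more of a non-digit, then zero or more of a character in [4-7] (captured).
`re.search` scans for the first position where the pattern succeeds.
The match spans [0:19] → 'kmkmB4hoahSrk533i64'.
Captured: group 1 = 'kmkmB4hoahSrk5', group 2 = '33', group 3 = 'i64'.

(0, 19)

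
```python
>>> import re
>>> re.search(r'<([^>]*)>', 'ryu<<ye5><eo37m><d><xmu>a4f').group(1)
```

`re.search` scans for the first position where the pattern succeeds.
The match spans [3:9] → '<<ye5>'.
Captured: group 1 = '<ye5'.

'<ye5'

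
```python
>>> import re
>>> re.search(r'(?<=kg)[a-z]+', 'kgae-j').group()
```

The positive lookaround only admits positions where the adjacent text matches; those characters stay outside the span.
`search` walks the string left to right and returns the first match it finds.
The match spans [2:4] → 'ae'.

'ae'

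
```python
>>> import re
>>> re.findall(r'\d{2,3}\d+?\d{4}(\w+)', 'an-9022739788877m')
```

['88877m']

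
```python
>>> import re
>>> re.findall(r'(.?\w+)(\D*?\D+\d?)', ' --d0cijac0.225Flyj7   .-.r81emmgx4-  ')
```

[('-d0cijac0', '.2'), ('25Flyj7', '   .-.r8'), ('1emmgx4', '-  ')]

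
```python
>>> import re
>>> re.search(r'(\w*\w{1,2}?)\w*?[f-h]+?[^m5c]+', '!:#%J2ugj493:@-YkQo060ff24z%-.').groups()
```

The pattern matches zero or more of a word character, then 1 to 2 of a word character (lazy) (captured); then zero or more of a word character (lazy), then one or more of a character in [f-h] (lazy); then one or more of any character except [m5c].
`search` walks the string left to right and returns the first match it finds.
The match spans [4:30] → 'J2ugj493:@-YkQo060ff24z%-.'.
Captured: group 1 = 'J2u'.

('J2u',)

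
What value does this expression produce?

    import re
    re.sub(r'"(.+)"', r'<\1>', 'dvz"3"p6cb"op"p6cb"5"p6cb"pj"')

Matches: at [3:29] → '"3"p6cb"op"p6cb"5"p6cb"pj"'.
Each match is replaced using the text its own group 1 captured.

'dvz<3"p6cb"op"p6cb"5"p6cb"pj>'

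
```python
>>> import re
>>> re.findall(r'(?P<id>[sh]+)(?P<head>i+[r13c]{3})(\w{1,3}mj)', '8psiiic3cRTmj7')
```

Pattern: one or more of one of [sh] (captured as 'id'); then one or more of a literal 'i', then exactly 3 of one of [r13c] (captured as 'head'); then 1 to 3 of a word character, then the literal 'mj' (captured).
Matches: at [2:13] match 'siiic3cRTmj', groups = ('s', 'iiic3c', 'RTmj').
3 groups means the one result is a tuple of 3 captured strings — 1 here.

[('s', 'iiic3c', 'RTmj')]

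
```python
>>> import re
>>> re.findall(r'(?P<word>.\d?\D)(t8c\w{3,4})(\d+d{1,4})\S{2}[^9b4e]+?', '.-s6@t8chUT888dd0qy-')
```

This matches any character, then optionally a digit, then a non-digit (captured as 'word'); then the literal 't8c', then 3 to 4 of a word character (captured); then one or more of a digit, then 1 to 4 of a literal 'd' (captured); then exactly 2 of a non-whitespace character, then one or more of any character except [9b4e] (lazy).
`findall` packs the 3 group values into a tuple for every match.

[('s6@', 't8chUT8', '88dd')]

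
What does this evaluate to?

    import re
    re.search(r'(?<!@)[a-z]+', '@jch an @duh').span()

(2, 4)

The negative lookahead/lookbehind blocks any match where the forbidden context is present.
`re.search` tries every starting position until one works.
The match spans [2:4] → 'ch'.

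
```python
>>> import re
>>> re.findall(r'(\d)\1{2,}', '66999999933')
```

['9']

After group 1 captures some text, `\1` only succeeds where that same text appears again.
Walking the string: at [2:9] match '9999999', group 1 = '9'.
One capturing group, so `findall` returns just the captured substring from the one match — 1 in all.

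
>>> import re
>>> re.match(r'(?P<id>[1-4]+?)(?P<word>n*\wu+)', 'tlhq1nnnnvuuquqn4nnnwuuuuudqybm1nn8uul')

None

This matches one or more of a character in [1-4] (lazy) (captured as 'id'); then zero or more of the literal 'n', then a word character, then one or more of a literal 'u' (captured as 'word').
`match` is anchored at position 0; if the pattern doesn't fit there, it returns None.
Here the pattern fails at index 0, so the call returns None.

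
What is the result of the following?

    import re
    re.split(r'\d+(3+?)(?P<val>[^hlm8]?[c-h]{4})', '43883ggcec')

This matches one or more of a digit; then one or more of a literal '3' (lazy) (captured); then optionally any character except [hlm8], then exactly 4 of a character in [c-h] (captured as 'val').
Because the pattern has a capturing group, `split` also inserts each captured text between the pieces.

['', '3', 'ggcec', '']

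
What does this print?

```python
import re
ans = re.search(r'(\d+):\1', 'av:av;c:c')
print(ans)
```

None

`\1` has to match the exact text group 1 already captured.
`search` walks the string left to right and returns the first match it finds.
Here no position works, so the call returns None.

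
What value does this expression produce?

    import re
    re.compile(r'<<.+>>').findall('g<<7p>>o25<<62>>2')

['<<7p>>o25<<62>>']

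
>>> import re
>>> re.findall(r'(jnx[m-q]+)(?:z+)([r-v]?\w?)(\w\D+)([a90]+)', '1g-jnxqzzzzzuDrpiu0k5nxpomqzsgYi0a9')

[('jnxq', 'uD', 'rpiu', '0')]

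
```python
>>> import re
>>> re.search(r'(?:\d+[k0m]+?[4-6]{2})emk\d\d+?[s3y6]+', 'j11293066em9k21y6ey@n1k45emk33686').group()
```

The pattern matches one or more of a digit, then one or more of one of [k0m] (lazy), then exactly 2 of a character in [4-6] (non-capturing group); then the literal 'emk', then a digit, then one or more of a digit (lazy); then one or more of one of [s3y6].
Because the quantifier is non-greedy, it stops expanding at the earliest point where the rest of the pattern can succeed.
`re.search` tries every starting position until one works.
The match spans [21:31] → '1k45emk336'.

'1k45emk336'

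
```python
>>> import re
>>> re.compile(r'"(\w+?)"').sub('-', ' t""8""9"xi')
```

Matches: at [3:6] → '"8"'; at [6:9] → '"9"'.
`sub` substitutes '-' at each match site.

' t"--xi'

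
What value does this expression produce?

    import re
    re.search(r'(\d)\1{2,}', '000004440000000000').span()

After group 1 captures some text, `\1` only succeeds where that same text appears again.
The match spans [0:5] → '00000'.

(0, 5)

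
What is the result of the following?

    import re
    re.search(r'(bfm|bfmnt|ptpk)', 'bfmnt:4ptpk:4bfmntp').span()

(0, 3)

Alternation tries branches left to right and keeps the first one that lets the overall match succeed at that position.
`re.search` scans for the first position where the pattern succeeds.
The match spans [0:3] → 'bfm'.
Captured: group 1 = 'bfm'.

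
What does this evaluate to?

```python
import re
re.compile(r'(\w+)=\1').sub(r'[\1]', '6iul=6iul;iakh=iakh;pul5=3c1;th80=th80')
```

'[6iul];[iakh];pul5=3c1;[th80]'

The backreference `\1` re-matches whatever the first group consumed, character for character.
`\1` in the replacement pulls in group 1's text for each match.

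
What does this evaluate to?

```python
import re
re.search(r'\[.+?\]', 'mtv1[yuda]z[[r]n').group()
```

Unlike `match`, `search` isn't anchored — it looks for the pattern anywhere in the string.
The match spans [4:10] → '[yuda]'.

'[yuda]'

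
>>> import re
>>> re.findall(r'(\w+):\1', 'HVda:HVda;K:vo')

A backreference is literal: `\1` must see the identical characters the first group matched.
Walking the string: at [0:9] match 'HVda:HVda', group 1 = 'HVda'.
One capturing group, so `findall` returns just the captured substring from the one match — 1 in all.

['HVda']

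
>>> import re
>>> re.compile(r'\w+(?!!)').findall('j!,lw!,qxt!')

The negative lookaround is zero-width — it rules out positions where the adjacent text would match, without consuming anything.
Matches: at [3:4] → 'l'; at [7:9] → 'qx'.
Since nothing is captured, `findall` lists the 2 matched substrings directly.

['l', 'qx']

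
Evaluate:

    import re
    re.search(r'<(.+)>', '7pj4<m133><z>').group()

'<m133><z>'

`re.search` tries every starting position until one works.
The match spans [4:13] → '<m133><z>'.
Captured: group 1 = 'm133><z'.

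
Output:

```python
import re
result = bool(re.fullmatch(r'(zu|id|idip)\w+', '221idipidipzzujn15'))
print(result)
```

False

`re.fullmatch` requires the pattern to consume the entire string.
Here the string isn't matched end-to-end, so the call returns None, and `bool(None)` is False.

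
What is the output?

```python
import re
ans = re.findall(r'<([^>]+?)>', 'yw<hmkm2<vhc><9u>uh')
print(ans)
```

Matches: at [2:13] match '<hmkm2<vhc>', group 1 = 'hmkm2<vhc'; at [13:17] match '<9u>', group 1 = '9u'.
Because there's exactly one group, `findall` drops the full match and keeps group 1 from each hit.

['hmkm2<vhc', '9u']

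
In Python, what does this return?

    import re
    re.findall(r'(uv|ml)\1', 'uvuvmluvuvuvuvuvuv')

['uv', 'uv', 'uv', 'uv']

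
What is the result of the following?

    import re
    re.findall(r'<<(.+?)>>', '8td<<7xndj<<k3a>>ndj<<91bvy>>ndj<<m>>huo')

Because the quantifier is non-greedy, it stops expanding at the earliest point where the rest of the pattern can succeed.
With a single group, `findall` returns only what that group captured — 3 items.

['7xndj<<k3a', '91bvy', 'm']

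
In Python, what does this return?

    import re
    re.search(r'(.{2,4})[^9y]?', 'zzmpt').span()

Pattern: 2 to 4 of any character (captured); then optionally any character except [9y].
`search` walks the string left to right and returns the first match it finds.
The match spans [0:5] → 'zzmpt'.
Captured: group 1 = 'zzmp'.

(0, 5)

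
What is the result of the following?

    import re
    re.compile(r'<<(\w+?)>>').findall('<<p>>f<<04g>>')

['p', '04g']

Walking the string: at [0:5] match '<<p>>', group 1 = 'p'; at [6:13] match '<<04g>>', group 1 = '04g'.
With a single group, `findall` returns only what that group captured — 2 items.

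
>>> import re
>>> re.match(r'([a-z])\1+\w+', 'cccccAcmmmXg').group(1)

'c'

`\1` is not a pattern — it's the concrete string captured by group 1, re-applied verbatim.
`re.match` won't scan ahead — the pattern has to work from the very first character.
The match spans [0:12] → 'cccccAcmmmXg'.
Captured: group 1 = 'c'.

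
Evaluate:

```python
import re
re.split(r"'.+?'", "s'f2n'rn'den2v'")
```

With the lazy modifier that quantifier settles for the fewest repetitions that let the rest of the pattern succeed (the atoms after it are unaffected and can still be greedy).
The string is cut at each match, leaving 3 pieces.

['s', 'rn', '']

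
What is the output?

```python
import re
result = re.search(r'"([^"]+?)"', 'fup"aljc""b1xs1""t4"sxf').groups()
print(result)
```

('aljc',)

`search` walks the string left to right and returns the first match it finds.
The match spans [3:9] → '"aljc"'.
Captured: group 1 = 'aljc'.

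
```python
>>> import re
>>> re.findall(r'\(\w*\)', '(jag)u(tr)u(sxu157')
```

['(jag)', '(tr)']

`findall` yields the raw match text (2 of them) because the pattern has no groups.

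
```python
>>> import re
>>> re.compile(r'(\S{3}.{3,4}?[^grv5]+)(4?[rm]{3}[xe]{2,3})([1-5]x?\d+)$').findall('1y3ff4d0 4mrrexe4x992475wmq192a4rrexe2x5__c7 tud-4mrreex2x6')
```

Multiple groups make `findall` return tuples — one 3-tuple for the one match.

[('rexe2x5__c7 tud-4', 'mrreex', '2x6')]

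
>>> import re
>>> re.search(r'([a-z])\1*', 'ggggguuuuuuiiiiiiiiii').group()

'ggggg'

`\1` has to match the exact text group 1 already captured.
`re.search` tries every starting position until one works.
The match spans [0:5] → 'ggggg'.
Captured: group 1 = 'g'.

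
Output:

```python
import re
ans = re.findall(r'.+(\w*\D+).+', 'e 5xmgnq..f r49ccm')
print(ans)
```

['c']

The pattern matches one or more of any character; then zero or more of a word character, then one or more of a non-digit (captured); then one or more of any character.
Matches: at [0:18] match 'e 5xmgnq..f r49ccm', group 1 = 'c'.
Because there's exactly one group, `findall` drops the full match and keeps group 1 from the one hit.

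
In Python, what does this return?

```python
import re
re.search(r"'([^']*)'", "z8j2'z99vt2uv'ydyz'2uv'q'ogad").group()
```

`re.search` tries every starting position until one works.
The match spans [4:14] → "'z99vt2uv'".
Captured: group 1 = 'z99vt2uv'.

"'z99vt2uv'"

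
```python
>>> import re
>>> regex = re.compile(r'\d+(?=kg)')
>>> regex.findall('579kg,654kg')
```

['579', '654']

Lookahead/lookbehind check context without consuming it, so the matched span excludes the asserted characters.
Since nothing is captured, `findall` lists the 2 matched substrings directly.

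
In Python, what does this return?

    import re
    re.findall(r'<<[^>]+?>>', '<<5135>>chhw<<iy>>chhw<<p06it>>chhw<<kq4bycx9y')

With no groups in the pattern, `findall` gives back each whole match — 3 here.

['<<5135>>', '<<iy>>', '<<p06it>>']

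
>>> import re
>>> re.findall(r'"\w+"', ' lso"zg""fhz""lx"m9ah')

['"zg"', '"fhz"', '"lx"']

`findall` yields the raw match text (3 of them) because the pattern has no groups.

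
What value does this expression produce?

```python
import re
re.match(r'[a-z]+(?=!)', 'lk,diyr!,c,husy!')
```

`re.match` only tries the pattern at the start of the string.
Here position 0 doesn't satisfy it, so the call returns None.

None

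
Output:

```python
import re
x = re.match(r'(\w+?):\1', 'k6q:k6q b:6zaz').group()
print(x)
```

k6q:k6q

`\1` has to match the exact text group 1 already captured.
`re.match` won't scan ahead — the pattern has to work from the very first character.
The match spans [0:7] → 'k6q:k6q'.
Captured: group 1 = 'k6q'.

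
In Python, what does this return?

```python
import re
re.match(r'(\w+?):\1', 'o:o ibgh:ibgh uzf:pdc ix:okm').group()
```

`\1` is not a pattern — it's the concrete string captured by group 1, re-applied verbatim.
`match` is anchored at position 0; if the pattern doesn't fit there, it returns None.
The match spans [0:3] → 'o:o'.
Captured: group 1 = 'o'.

'o:o'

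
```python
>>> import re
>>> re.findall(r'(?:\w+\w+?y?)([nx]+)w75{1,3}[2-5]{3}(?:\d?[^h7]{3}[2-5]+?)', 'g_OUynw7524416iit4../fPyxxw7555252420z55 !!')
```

['x']

With a single group, `findall` returns only what that group captured — 1 item.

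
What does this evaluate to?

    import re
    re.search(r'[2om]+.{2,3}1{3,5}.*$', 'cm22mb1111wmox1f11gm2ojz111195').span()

(1, 30)

Pattern: one or more of one of [2om]; then 2 to 3 of any character, then 3 to 5 of the literal '1'; then zero or more of any character; then anchored at the end.
`search` walks the string left to right and returns the first match it finds.
The match spans [1:30] → 'm22mb1111wmox1f11gm2ojz111195'.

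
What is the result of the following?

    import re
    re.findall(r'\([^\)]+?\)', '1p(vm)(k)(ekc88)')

Scanning left to right: at [2:6] → '(vm)'; at [6:9] → '(k)'; at [9:16] → '(ekc88)'.
Since nothing is captured, `findall` lists the 3 matched substrings directly.

['(vm)', '(k)', '(ekc88)']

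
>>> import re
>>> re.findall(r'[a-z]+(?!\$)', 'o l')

['o', 'l']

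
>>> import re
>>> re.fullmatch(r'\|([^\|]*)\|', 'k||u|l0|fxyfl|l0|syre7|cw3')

`fullmatch` succeeds only if the pattern covers the string from start to end.
Here there's no way to consume every character, so the call returns None.

None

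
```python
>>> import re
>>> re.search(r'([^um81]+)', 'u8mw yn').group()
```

'w yn'

This matches one or more of any character except [um81] (captured).
The match spans [3:7] → 'w yn'.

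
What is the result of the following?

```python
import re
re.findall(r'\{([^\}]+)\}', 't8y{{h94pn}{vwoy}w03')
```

['{h94pn', 'vwoy']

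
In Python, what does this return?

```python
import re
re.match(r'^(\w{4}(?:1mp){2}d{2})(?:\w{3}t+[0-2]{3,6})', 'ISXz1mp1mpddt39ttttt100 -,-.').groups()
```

('ISXz1mp1mpdd',)

The pattern matches anchored at the start of the string; then exactly 4 of a word character, then the literal '1mp' repeated 2 times, then exactly 2 of a literal 'd' (captured); then exactly 3 of a word character, then one or more of the literal 't', then 3 to 6 of a character in [0-2] (non-capturing group).
`re.match` only tries the pattern at the start of the string.
The match spans [0:23] → 'ISXz1mp1mpddt39ttttt100'.
Captured: group 1 = 'ISXz1mp1mpdd'.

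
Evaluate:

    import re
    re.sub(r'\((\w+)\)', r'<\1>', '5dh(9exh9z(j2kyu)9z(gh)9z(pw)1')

'5dh(9exh9z<j2kyu>9z<gh>9z<pw>1'

Matches: at [10:17] → '(j2kyu)'; at [19:23] → '(gh)'; at [25:29] → '(pw)'.
Each match is replaced using the text its own group 1 captured.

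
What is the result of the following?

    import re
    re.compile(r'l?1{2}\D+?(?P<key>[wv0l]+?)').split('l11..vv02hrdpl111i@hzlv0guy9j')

Because the pattern has a capturing group, `split` also inserts each captured text between the pieces.

['', 'v', 'v02hrdpl1', 'l', 'v0guy9j']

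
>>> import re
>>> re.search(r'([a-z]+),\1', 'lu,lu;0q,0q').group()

After group 1 captures some text, `\1` only succeeds where that same text appears again.
The match spans [0:5] → 'lu,lu'.

'lu,lu'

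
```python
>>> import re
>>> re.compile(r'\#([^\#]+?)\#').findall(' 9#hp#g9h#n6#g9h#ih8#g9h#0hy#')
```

Walking the string: at [2:6] match '#hp#', group 1 = 'hp'; at [9:13] match '#n6#', group 1 = 'n6'; at [16:21] match '#ih8#', group 1 = 'ih8'; at [24:29] match '#0hy#', group 1 = '0hy'.
With a single group, `findall` returns only what that group captured — 4 items.

['hp', 'n6', 'ih8', '0hy']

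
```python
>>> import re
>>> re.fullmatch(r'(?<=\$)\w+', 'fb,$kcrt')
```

For `fullmatch`, every character of the input must be accounted for by the pattern.
Here the string isn't matched end-to-end, so the call returns None.

None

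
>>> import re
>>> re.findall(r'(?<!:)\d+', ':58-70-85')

The negative lookaround is zero-width — it rules out positions where the adjacent text would match, without consuming anything.
Matches: at [2:3] → '8'; at [4:6] → '70'; at [7:9] → '85'.
With no groups in the pattern, `findall` gives back each whole match — 3 here.

['8', '70', '85']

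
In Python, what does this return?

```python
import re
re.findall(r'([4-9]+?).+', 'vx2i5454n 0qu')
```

Pattern: one or more of a character in [4-9] (lazy) (captured); then one or more of any character.
A `+?`/`*?`/`{m,n}?` starts at its minimum and grows only as far as needed for what follows to match.
Matches: at [4:13] match '5454n 0qu', group 1 = '5'.
One capturing group, so `findall` returns just the captured substring from the one match — 1 in all.

['5']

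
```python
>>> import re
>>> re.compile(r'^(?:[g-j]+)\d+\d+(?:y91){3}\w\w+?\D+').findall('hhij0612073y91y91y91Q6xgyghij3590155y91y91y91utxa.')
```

['hhij0612073y91y91y91Q6xgyghij']

This matches anchored at the start of the string; then one or more of a character in [g-j] (non-capturing group); then one or more of a digit; then one or more of a digit; then the literal 'y91' repeated 3 times, then a word character, then one or more of a word character (lazy); then one or more of a non-digit.
`findall` yields the raw match text (1 of them) because the pattern has no groups.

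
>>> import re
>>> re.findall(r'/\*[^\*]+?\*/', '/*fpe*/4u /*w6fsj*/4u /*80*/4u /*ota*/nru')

['/*fpe*/', '/*w6fsj*/', '/*80*/', '/*ota*/']

No capturing groups, so `findall` returns the 4 full match strings.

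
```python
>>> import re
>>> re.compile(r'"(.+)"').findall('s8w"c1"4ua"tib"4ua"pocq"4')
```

['c1"4ua"tib"4ua"pocq']

Walking the string: at [3:24] match '"c1"4ua"tib"4ua"pocq"', group 1 = 'c1"4ua"tib"4ua"pocq'.
One capturing group, so `findall` returns just the captured substring from the one match — 1 in all.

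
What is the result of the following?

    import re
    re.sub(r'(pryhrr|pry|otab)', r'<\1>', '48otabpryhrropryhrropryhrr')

'48<otab><pryhrr>o<pryhrr>o<pryhrr>'

Alternation tries branches left to right and keeps the first one that lets the overall match succeed at that position.
Matches: at [2:6] → 'otab'; at [6:12] → 'pryhrr'; at [13:19] → 'pryhrr'; at [20:26] → 'pryhrr'.
Each match is replaced using the text its own group 1 captured.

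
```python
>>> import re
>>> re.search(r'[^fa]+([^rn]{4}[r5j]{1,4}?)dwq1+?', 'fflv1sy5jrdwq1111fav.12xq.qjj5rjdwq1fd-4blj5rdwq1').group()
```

The pattern matches one or more of any character except [fa]; then exactly 4 of any character except [rn], then 1 to 4 of one of [r5j] (lazy) (captured); then the literal 'dwq', then one or more of a literal '1' (lazy).
Lazy quantifiers expand one character at a time until the remainder of the pattern can match.
Unlike `match`, `search` isn't anchored — it looks for the pattern anywhere in the string.
The match spans [2:14] → 'lv1sy5jrdwq1'.
Captured: group 1 = 'sy5jr'.

'lv1sy5jrdwq1'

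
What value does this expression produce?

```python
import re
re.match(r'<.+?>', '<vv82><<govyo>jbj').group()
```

'<vv82>'

`re.match` only tries the pattern at the start of the string.
The match spans [0:6] → '<vv82>'.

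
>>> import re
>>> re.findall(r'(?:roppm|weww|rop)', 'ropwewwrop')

['rop', 'weww', 'rop']

Walking the string: at [0:3] → 'rop'; at [3:7] → 'weww'; at [7:10] → 'rop'.
With no groups in the pattern, `findall` gives back each whole match — 3 here.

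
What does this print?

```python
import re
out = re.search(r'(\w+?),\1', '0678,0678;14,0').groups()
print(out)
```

The backreference `\1` re-matches whatever the first group consumed, character for character.
`re.search` scans for the first position where the pattern succeeds.
The match spans [0:9] → '0678,0678'.
Captured: group 1 = '0678'.

('0678',)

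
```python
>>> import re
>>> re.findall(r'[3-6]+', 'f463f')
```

Pattern: one or more of a character in [3-6].
No capturing groups, so `findall` returns the 1 full match string.

['463']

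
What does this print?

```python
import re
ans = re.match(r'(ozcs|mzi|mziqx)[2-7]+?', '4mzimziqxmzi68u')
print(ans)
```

None

`re.match` won't scan ahead — the pattern has to work from the very first character.
Here the string doesn't start with a match, so the call returns None.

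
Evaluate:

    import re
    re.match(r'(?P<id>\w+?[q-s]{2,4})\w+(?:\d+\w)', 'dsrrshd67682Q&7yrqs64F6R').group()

`re.match` only tries the pattern at the start of the string.
The match spans [0:13] → 'dsrrshd67682Q'.

'dsrrshd67682Q'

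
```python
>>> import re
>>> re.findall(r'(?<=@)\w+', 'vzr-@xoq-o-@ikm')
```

Lookahead/lookbehind check context without consuming it, so the matched span excludes the asserted characters.
Matches: at [5:8] → 'xoq'; at [12:15] → 'ikm'.
Since nothing is captured, `findall` lists the 2 matched substrings directly.

['xoq', 'ikm']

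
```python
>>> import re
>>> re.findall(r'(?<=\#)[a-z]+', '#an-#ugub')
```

['an', 'ugub']

The positive lookaround only admits positions where the adjacent text matches; those characters stay outside the span.
No capturing groups, so `findall` returns the 2 full match strings.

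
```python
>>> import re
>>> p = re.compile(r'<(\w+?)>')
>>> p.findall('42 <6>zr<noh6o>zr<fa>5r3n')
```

['6', 'noh6o', 'fa']

Because there's exactly one group, `findall` drops the full match and keeps group 1 from each hit.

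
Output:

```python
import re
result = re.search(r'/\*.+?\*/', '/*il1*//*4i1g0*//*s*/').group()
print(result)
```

/*il1*/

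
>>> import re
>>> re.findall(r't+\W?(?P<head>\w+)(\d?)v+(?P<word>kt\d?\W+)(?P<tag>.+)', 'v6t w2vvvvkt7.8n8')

This matches one or more of a literal 't', then optionally a non-word character; then one or more of a word character (captured as 'head'); then optionally a digit (captured); then one or more of a literal 'v'; then the literal 'kt', then optionally a digit, then one or more of a non-word character (captured as 'word'); then one or more of any character (captured as 'tag').
Walking the string: at [2:17] match 't w2vvvvkt7.8n8', groups = ('w2vvv', '', 'kt7.', '8n8').
`findall` packs the 4 group values into a tuple for every match.

[('w2vvv', '', 'kt7.', '8n8')]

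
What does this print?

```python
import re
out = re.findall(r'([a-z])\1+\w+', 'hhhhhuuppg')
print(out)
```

The backreference `\1` re-matches whatever the first group consumed, character for character.
Because there's exactly one group, `findall` drops the full match and keeps group 1 from the one hit.

['h']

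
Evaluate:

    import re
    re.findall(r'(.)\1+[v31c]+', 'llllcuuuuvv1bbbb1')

['l', 'u', 'b']

A backreference is literal: `\1` must see the identical characters the first group matched.
Walking the string: at [0:5] match 'llllc', group 1 = 'l'; at [5:12] match 'uuuuvv1', group 1 = 'u'; at [12:17] match 'bbbb1', group 1 = 'b'.
Because there's exactly one group, `findall` drops the full match and keeps group 1 from each hit.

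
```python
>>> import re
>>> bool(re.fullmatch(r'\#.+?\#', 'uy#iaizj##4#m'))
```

`re.fullmatch` requires the pattern to consume the entire string.
Here the pattern can't cover the whole string, so the call returns None, and `bool(None)` is False.

False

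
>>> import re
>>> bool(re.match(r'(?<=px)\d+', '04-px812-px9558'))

False

`re.match` won't scan ahead — the pattern has to work from the very first character.
Here the string doesn't start with a match, so the call returns None, and `bool(None)` is False.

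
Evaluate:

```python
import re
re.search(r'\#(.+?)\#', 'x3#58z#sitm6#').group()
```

Unlike `match`, `search` isn't anchored — it looks for the pattern anywhere in the string.
The match spans [2:7] → '#58z#'.
Captured: group 1 = '58z'.

'#58z#'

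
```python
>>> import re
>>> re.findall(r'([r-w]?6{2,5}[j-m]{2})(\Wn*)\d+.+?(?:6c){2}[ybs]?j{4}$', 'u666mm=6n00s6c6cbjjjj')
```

This matches optionally a character in [r-w], then 2 to 5 of the literal '6', then exactly 2 of a character in [j-m] (captured); then a non-word character, then zero or more of the literal 'n' (captured); then one or more of a digit; then one or more of any character (lazy); then the literal '6c' repeated 2 times, then optionally one of [ybs], then exactly 4 of the literal 'j'; then anchored at the end.
Matches: at [0:21] match 'u666mm=6n00s6c6cbjjjj', groups = ('u666mm', '=').
2 groups means the one result is a tuple of 2 captured strings — 1 here.

[('u666mm', '=')]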